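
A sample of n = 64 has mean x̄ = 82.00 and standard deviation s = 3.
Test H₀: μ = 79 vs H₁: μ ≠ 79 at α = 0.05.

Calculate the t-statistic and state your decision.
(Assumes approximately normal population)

df = n - 1 = 63
SE = s/√n = 3/√64 = 0.3750
t = (x̄ - μ₀)/SE = (82.00 - 79)/0.3750 = 8.0000
Critical value: t_{0.025,63} = ±1.998
p-value < 0.0001
Decision: reject H₀

Answer: t = 8.0000, reject H₀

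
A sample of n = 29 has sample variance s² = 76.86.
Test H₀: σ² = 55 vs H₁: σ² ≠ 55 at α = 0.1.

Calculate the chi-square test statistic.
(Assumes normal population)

Answer: χ² = 39.1287, fail to reject H₀

Derivation:
df = n - 1 = 28
χ² = (n-1)s²/σ₀² = 28×76.86/55 = 39.1287
Critical values: χ²_{0.95,28} = 16.928, χ²_{0.05,28} = 41.337
Rejection region: χ² < 16.928 or χ² > 41.337
Decision: fail to reject H₀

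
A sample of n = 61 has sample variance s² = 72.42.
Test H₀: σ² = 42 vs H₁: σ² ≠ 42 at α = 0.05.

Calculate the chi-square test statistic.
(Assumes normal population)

Answer: χ² = 103.4571, reject H₀

Derivation:
df = n - 1 = 60
χ² = (n-1)s²/σ₀² = 60×72.42/42 = 103.4571
Critical values: χ²_{0.975,60} = 40.482, χ²_{0.025,60} = 83.298
Rejection region: χ² < 40.482 or χ² > 83.298
Decision: reject H₀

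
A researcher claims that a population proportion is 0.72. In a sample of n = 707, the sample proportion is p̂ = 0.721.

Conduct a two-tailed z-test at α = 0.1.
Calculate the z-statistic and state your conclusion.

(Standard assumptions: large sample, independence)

H₀: p = 0.72, H₁: p ≠ 0.72
Standard error: SE = √(p₀(1-p₀)/n) = √(0.72×0.28/707) = 0.016886
z-statistic: z = (p̂ - p₀)/SE = (0.721 - 0.72)/0.016886 = 0.0592
Critical value: z_0.05 = ±1.645
p-value = 0.9528
Decision: fail to reject H₀ at α = 0.1

Answer: z = 0.0592, fail to reject H₀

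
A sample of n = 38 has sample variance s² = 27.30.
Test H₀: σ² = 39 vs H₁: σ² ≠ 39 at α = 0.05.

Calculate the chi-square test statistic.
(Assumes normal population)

df = n - 1 = 37
χ² = (n-1)s²/σ₀² = 37×27.30/39 = 25.9000
Critical values: χ²_{0.975,37} = 22.106, χ²_{0.025,37} = 55.668
Rejection region: χ² < 22.106 or χ² > 55.668
Decision: fail to reject H₀

Answer: χ² = 25.9000, fail to reject H₀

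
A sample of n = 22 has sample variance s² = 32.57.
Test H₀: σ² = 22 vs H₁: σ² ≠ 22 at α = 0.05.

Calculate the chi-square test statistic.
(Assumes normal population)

df = n - 1 = 21
χ² = (n-1)s²/σ₀² = 21×32.57/22 = 31.0895
Critical values: χ²_{0.975,21} = 10.283, χ²_{0.025,21} = 35.479
Rejection region: χ² < 10.283 or χ² > 35.479
Decision: fail to reject H₀

Answer: χ² = 31.0895, fail to reject H₀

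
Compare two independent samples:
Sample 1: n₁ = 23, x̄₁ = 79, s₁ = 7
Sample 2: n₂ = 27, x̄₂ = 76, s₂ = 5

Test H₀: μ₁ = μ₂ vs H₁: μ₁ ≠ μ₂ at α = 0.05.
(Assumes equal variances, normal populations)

Answer: t = 1.7621, fail to reject H₀

Derivation:
Pooled variance: s²_p = [22×7² + 26×5²]/(48) = 36.0000
s_p = 6.0000
SE = s_p×√(1/n₁ + 1/n₂) = 6.0000×√(1/23 + 1/27) = 1.7025
t = (x̄₁ - x̄₂)/SE = (79 - 76)/1.7025 = 1.7621
df = 48, t-critical = ±2.011
Decision: fail to reject H₀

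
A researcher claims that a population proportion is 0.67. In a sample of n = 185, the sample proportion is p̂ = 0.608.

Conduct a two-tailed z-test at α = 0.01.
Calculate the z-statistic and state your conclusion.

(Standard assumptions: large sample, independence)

Answer: z = -1.7934, fail to reject H₀

Derivation:
H₀: p = 0.67, H₁: p ≠ 0.67
Standard error: SE = √(p₀(1-p₀)/n) = √(0.67×0.33/185) = 0.034571
z-statistic: z = (p̂ - p₀)/SE = (0.608 - 0.67)/0.034571 = -1.7934
Critical value: z_0.005 = ±2.576
p-value = 0.0729
Decision: fail to reject H₀ at α = 0.01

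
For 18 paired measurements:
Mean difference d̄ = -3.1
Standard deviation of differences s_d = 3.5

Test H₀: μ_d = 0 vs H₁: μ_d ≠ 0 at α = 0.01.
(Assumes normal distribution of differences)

Answer: t = -3.7576, reject H₀

Derivation:
df = n - 1 = 17
SE = s_d/√n = 3.5/√18 = 0.8250
t = d̄/SE = -3.1/0.8250 = -3.7576
Critical value: t_{0.005,17} = ±2.898
p-value ≈ 0.0016
Decision: reject H₀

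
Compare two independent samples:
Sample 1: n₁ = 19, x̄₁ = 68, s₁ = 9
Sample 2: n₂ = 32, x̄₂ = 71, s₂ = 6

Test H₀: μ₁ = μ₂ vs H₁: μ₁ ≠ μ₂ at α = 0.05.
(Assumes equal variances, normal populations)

Answer: t = -1.4292, fail to reject H₀

Derivation:
Pooled variance: s²_p = [18×9² + 31×6²]/(49) = 52.5306
s_p = 7.2478
SE = s_p×√(1/n₁ + 1/n₂) = 7.2478×√(1/19 + 1/32) = 2.0991
t = (x̄₁ - x̄₂)/SE = (68 - 71)/2.0991 = -1.4292
df = 49, t-critical = ±2.010
Decision: fail to reject H₀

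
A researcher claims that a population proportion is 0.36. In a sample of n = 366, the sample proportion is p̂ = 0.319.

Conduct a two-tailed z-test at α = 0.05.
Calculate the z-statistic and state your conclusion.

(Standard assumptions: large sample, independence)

H₀: p = 0.36, H₁: p ≠ 0.36
Standard error: SE = √(p₀(1-p₀)/n) = √(0.36×0.64/366) = 0.025090
z-statistic: z = (p̂ - p₀)/SE = (0.319 - 0.36)/0.025090 = -1.6341
Critical value: z_0.025 = ±1.960
p-value = 0.1022
Decision: fail to reject H₀ at α = 0.05

Answer: z = -1.6341, fail to reject H₀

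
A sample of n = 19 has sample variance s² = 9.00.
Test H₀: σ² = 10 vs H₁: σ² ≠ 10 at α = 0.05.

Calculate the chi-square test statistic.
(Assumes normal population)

df = n - 1 = 18
χ² = (n-1)s²/σ₀² = 18×9.00/10 = 16.2000
Critical values: χ²_{0.975,18} = 8.231, χ²_{0.025,18} = 31.526
Rejection region: χ² < 8.231 or χ² > 31.526
Decision: fail to reject H₀

Answer: χ² = 16.2000, fail to reject H₀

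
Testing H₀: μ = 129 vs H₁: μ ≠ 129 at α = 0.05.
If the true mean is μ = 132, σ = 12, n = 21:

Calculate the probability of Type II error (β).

Answer: β ≈ 0.7913

Derivation:
SE = σ/√n = 12/√21 = 2.6186
Critical values: μ₀ ± z_0.025×SE = 129 ± 1.960×2.6186
Acceptance region: (123.8675, 134.1325)
Under H₁ (μ = 132): z_high = (134.1325 - 132)/2.6186 = 0.8144, z_low = (123.8675 - 132)/2.6186 = -3.1057
β = P(not reject | H₁) = Φ(0.8144) - Φ(-3.1057) ≈ 0.7913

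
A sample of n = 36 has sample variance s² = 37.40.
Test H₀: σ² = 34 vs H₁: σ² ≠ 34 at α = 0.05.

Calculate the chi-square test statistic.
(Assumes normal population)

df = n - 1 = 35
χ² = (n-1)s²/σ₀² = 35×37.40/34 = 38.5000
Critical values: χ²_{0.975,35} = 20.569, χ²_{0.025,35} = 53.203
Rejection region: χ² < 20.569 or χ² > 53.203
Decision: fail to reject H₀

Answer: χ² = 38.5000, fail to reject H₀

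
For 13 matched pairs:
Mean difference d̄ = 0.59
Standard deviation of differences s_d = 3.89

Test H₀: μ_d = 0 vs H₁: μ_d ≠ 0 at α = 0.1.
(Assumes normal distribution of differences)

Answer: t = 0.5469, fail to reject H₀

Derivation:
df = n - 1 = 12
SE = s_d/√n = 3.89/√13 = 1.0789
t = d̄/SE = 0.59/1.0789 = 0.5469
Critical value: t_{0.05,12} = ±1.782
p-value ≈ 0.5945
Decision: fail to reject H₀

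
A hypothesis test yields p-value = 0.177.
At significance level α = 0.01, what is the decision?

Answer: fail to reject H₀

Derivation:
Compare p-value to α:
0.177 ≥ 0.01
Decision: fail to reject H₀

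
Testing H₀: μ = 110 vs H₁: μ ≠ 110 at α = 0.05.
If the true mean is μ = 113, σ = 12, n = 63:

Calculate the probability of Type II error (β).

SE = σ/√n = 12/√63 = 1.5119
Critical values: μ₀ ± z_0.025×SE = 110 ± 1.960×1.5119
Acceptance region: (107.0367, 112.9633)
Under H₁ (μ = 113): z_high = (112.9633 - 113)/1.5119 = -0.0243, z_low = (107.0367 - 113)/1.5119 = -3.9442
β = P(not reject | H₁) = Φ(-0.0243) - Φ(-3.9442) ≈ 0.4903

Answer: β ≈ 0.4903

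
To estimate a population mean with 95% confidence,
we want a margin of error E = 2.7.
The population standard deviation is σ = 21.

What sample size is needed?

Answer: n = 233

Derivation:
z_0.025 = 1.960
n = (z×σ/E)² = (1.960×21/2.7)²
n = 232.3931
Round up: n = 233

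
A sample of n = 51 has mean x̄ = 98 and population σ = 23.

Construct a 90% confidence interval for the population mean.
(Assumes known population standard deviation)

Confidence level: 90%, α = 0.1
z_0.05 = 1.645
SE = σ/√n = 23/√51 = 3.2206
Margin of error = 1.645 × 3.2206 = 5.2979
CI: x̄ ± margin = 98 ± 5.2979
CI: (92.7021, 103.2979)

Answer: (92.7021, 103.2979)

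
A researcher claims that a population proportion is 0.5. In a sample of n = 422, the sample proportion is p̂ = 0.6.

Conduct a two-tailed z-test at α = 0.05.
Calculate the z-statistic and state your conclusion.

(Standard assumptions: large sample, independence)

Answer: z = 4.1085, reject H₀

Derivation:
H₀: p = 0.5, H₁: p ≠ 0.5
Standard error: SE = √(p₀(1-p₀)/n) = √(0.5×0.5/422) = 0.024340
z-statistic: z = (p̂ - p₀)/SE = (0.6 - 0.5)/0.024340 = 4.1085
Critical value: z_0.025 = ±1.960
p-value < 0.0001
Decision: reject H₀ at α = 0.05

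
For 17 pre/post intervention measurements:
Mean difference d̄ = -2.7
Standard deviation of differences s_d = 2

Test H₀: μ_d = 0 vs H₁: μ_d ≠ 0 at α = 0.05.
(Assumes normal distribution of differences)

df = n - 1 = 16
SE = s_d/√n = 2/√17 = 0.4851
t = d̄/SE = -2.7/0.4851 = -5.5659
Critical value: t_{0.025,16} = ±2.120
p-value < 0.0001
Decision: reject H₀

Answer: t = -5.5659, reject H₀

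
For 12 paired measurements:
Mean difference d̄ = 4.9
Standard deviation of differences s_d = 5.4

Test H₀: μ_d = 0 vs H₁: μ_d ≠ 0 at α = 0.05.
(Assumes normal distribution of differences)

df = n - 1 = 11
SE = s_d/√n = 5.4/√12 = 1.5588
t = d̄/SE = 4.9/1.5588 = 3.1434
Critical value: t_{0.025,11} = ±2.201
p-value ≈ 0.0094
Decision: reject H₀

Answer: t = 3.1434, reject H₀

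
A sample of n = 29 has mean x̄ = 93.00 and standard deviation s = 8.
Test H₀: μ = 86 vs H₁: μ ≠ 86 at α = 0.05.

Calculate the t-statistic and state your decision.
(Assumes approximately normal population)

df = n - 1 = 28
SE = s/√n = 8/√29 = 1.4856
t = (x̄ - μ₀)/SE = (93.00 - 86)/1.4856 = 4.7119
Critical value: t_{0.025,28} = ±2.048
p-value ≈ 0.0001
Decision: reject H₀

Answer: t = 4.7119, reject H₀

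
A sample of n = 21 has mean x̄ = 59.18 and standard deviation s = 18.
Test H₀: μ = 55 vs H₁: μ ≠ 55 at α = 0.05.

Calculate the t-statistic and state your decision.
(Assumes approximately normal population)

Answer: t = 1.0642, fail to reject H₀

Derivation:
df = n - 1 = 20
SE = s/√n = 18/√21 = 3.9279
t = (x̄ - μ₀)/SE = (59.18 - 55)/3.9279 = 1.0642
Critical value: t_{0.025,20} = ±2.086
p-value ≈ 0.2999
Decision: fail to reject H₀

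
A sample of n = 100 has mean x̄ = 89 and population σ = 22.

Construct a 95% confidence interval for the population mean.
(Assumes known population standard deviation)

Answer: (84.6880, 93.3120)

Derivation:
Confidence level: 95%, α = 0.05
z_0.025 = 1.960
SE = σ/√n = 22/√100 = 2.2000
Margin of error = 1.960 × 2.2000 = 4.3120
CI: x̄ ± margin = 89 ± 4.3120
CI: (84.6880, 93.3120)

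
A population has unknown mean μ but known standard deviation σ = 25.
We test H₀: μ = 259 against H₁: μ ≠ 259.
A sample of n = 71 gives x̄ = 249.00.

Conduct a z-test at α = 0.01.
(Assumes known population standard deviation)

Answer: z = -3.3704, reject H₀

Derivation:
Standard error: SE = σ/√n = 25/√71 = 2.9670
z-statistic: z = (x̄ - μ₀)/SE = (249.00 - 259)/2.9670 = -3.3704
Critical value: ±2.576
p-value = 0.0008
Decision: reject H₀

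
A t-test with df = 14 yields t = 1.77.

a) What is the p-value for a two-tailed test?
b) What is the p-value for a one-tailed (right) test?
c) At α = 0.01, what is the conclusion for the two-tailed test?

Using t-distribution with df = 14:
a) Two-tailed: p = 2×P(T > 1.77) = 0.0985
b) One-tailed: p = P(T > 1.77) = 0.0492
c) 0.0985 ≥ 0.01, fail to reject H₀

Answer: a) 0.0985, b) 0.0492, c) fail to reject H₀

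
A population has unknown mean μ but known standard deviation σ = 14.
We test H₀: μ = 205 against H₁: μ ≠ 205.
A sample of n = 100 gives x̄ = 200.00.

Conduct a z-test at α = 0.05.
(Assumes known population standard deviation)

Standard error: SE = σ/√n = 14/√100 = 1.4000
z-statistic: z = (x̄ - μ₀)/SE = (200.00 - 205)/1.4000 = -3.5714
Critical value: ±1.960
p-value = 0.0004
Decision: reject H₀

Answer: z = -3.5714, reject H₀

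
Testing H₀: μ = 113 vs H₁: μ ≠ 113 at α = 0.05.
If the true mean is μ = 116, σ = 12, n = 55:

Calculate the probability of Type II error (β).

Answer: β ≈ 0.5421

Derivation:
SE = σ/√n = 12/√55 = 1.6181
Critical values: μ₀ ± z_0.025×SE = 113 ± 1.960×1.6181
Acceptance region: (109.8285, 116.1715)
Under H₁ (μ = 116): z_high = (116.1715 - 116)/1.6181 = 0.1060, z_low = (109.8285 - 116)/1.6181 = -3.8140
β = P(not reject | H₁) = Φ(0.1060) - Φ(-3.8140) ≈ 0.5421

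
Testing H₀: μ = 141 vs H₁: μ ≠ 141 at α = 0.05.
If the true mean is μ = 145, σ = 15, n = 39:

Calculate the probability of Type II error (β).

Answer: β ≈ 0.6157

Derivation:
SE = σ/√n = 15/√39 = 2.4019
Critical values: μ₀ ± z_0.025×SE = 141 ± 1.960×2.4019
Acceptance region: (136.2923, 145.7077)
Under H₁ (μ = 145): z_high = (145.7077 - 145)/2.4019 = 0.2946, z_low = (136.2923 - 145)/2.4019 = -3.6253
β = P(not reject | H₁) = Φ(0.2946) - Φ(-3.6253) ≈ 0.6157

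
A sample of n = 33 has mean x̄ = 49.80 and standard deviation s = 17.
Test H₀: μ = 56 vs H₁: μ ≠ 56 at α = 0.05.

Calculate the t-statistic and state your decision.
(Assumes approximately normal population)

Answer: t = -2.0951, reject H₀

Derivation:
df = n - 1 = 32
SE = s/√n = 17/√33 = 2.9593
t = (x̄ - μ₀)/SE = (49.80 - 56)/2.9593 = -2.0951
Critical value: t_{0.025,32} = ±2.037
p-value ≈ 0.0442
Decision: reject H₀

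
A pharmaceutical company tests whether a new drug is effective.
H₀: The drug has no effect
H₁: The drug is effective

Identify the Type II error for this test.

A Type I error (probability α) occurs when we reject a true H₀.
A Type II error (probability β) occurs when we fail to reject a false H₀.

Answer: Failing to detect the drug's effect when it actually works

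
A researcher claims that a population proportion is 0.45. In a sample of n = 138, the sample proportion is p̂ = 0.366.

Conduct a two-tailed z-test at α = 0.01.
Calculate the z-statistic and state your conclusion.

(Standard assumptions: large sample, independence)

Answer: z = -1.9835, fail to reject H₀

Derivation:
H₀: p = 0.45, H₁: p ≠ 0.45
Standard error: SE = √(p₀(1-p₀)/n) = √(0.45×0.55/138) = 0.042349
z-statistic: z = (p̂ - p₀)/SE = (0.366 - 0.45)/0.042349 = -1.9835
Critical value: z_0.005 = ±2.576
p-value = 0.0473
Decision: fail to reject H₀ at α = 0.01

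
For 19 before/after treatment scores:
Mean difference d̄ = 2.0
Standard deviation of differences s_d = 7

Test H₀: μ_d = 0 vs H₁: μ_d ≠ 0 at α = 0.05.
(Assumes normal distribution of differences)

Answer: t = 1.2454, fail to reject H₀

Derivation:
df = n - 1 = 18
SE = s_d/√n = 7/√19 = 1.6059
t = d̄/SE = 2.0/1.6059 = 1.2454
Critical value: t_{0.025,18} = ±2.101
p-value ≈ 0.2290
Decision: fail to reject H₀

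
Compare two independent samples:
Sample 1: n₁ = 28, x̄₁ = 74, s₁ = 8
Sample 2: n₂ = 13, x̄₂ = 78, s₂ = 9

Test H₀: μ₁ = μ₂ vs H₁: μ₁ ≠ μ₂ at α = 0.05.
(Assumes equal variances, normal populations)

Answer: t = -1.4324, fail to reject H₀

Derivation:
Pooled variance: s²_p = [27×8² + 12×9²]/(39) = 69.2308
s_p = 8.3205
SE = s_p×√(1/n₁ + 1/n₂) = 8.3205×√(1/28 + 1/13) = 2.7925
t = (x̄₁ - x̄₂)/SE = (74 - 78)/2.7925 = -1.4324
df = 39, t-critical = ±2.023
Decision: fail to reject H₀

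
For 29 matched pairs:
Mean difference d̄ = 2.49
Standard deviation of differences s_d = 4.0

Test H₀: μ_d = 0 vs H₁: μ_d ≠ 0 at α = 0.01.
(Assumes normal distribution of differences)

df = n - 1 = 28
SE = s_d/√n = 4.0/√29 = 0.7428
t = d̄/SE = 2.49/0.7428 = 3.3522
Critical value: t_{0.005,28} = ±2.763
p-value ≈ 0.0023
Decision: reject H₀

Answer: t = 3.3522, reject H₀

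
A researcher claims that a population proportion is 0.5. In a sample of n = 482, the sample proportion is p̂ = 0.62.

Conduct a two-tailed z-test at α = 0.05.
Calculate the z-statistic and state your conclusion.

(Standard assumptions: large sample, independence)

H₀: p = 0.5, H₁: p ≠ 0.5
Standard error: SE = √(p₀(1-p₀)/n) = √(0.5×0.5/482) = 0.022774
z-statistic: z = (p̂ - p₀)/SE = (0.62 - 0.5)/0.022774 = 5.2692
Critical value: z_0.025 = ±1.960
p-value < 0.0001
Decision: reject H₀ at α = 0.05

Answer: z = 5.2692, reject H₀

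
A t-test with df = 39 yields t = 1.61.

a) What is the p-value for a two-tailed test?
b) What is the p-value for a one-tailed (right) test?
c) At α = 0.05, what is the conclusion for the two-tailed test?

Answer: a) 0.1155, b) 0.0577, c) fail to reject H₀

Derivation:
Using t-distribution with df = 39:
a) Two-tailed: p = 2×P(T > 1.61) = 0.1155
b) One-tailed: p = P(T > 1.61) = 0.0577
c) 0.1155 ≥ 0.05, fail to reject H₀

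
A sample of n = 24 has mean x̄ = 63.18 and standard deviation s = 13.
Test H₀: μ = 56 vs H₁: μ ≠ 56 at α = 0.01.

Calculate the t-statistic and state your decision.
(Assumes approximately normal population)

Answer: t = 2.7058, fail to reject H₀

Derivation:
df = n - 1 = 23
SE = s/√n = 13/√24 = 2.6536
t = (x̄ - μ₀)/SE = (63.18 - 56)/2.6536 = 2.7058
Critical value: t_{0.005,23} = ±2.807
p-value ≈ 0.0126
Decision: fail to reject H₀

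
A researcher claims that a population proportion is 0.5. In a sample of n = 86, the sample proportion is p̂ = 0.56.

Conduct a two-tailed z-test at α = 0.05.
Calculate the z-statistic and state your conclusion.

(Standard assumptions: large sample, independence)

Answer: z = 1.1128, fail to reject H₀

Derivation:
H₀: p = 0.5, H₁: p ≠ 0.5
Standard error: SE = √(p₀(1-p₀)/n) = √(0.5×0.5/86) = 0.053916
z-statistic: z = (p̂ - p₀)/SE = (0.56 - 0.5)/0.053916 = 1.1128
Critical value: z_0.025 = ±1.960
p-value = 0.2658
Decision: fail to reject H₀ at α = 0.05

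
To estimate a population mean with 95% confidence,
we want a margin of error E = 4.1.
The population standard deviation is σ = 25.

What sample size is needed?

Answer: n = 143

Derivation:
z_0.025 = 1.960
n = (z×σ/E)² = (1.960×25/4.1)²
n = 142.8316
Round up: n = 143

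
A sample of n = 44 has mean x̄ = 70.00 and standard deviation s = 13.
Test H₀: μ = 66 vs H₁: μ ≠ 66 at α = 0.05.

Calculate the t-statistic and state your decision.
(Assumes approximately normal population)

df = n - 1 = 43
SE = s/√n = 13/√44 = 1.9598
t = (x̄ - μ₀)/SE = (70.00 - 66)/1.9598 = 2.0410
Critical value: t_{0.025,43} = ±2.017
p-value ≈ 0.0474
Decision: reject H₀

Answer: t = 2.0410, reject H₀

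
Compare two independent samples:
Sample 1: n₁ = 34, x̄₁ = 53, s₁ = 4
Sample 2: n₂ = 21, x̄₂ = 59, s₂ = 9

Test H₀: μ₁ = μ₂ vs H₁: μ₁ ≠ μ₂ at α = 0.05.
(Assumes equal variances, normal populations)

Pooled variance: s²_p = [33×4² + 20×9²]/(53) = 40.5283
s_p = 6.3662
SE = s_p×√(1/n₁ + 1/n₂) = 6.3662×√(1/34 + 1/21) = 1.7669
t = (x̄₁ - x̄₂)/SE = (53 - 59)/1.7669 = -3.3958
df = 53, t-critical = ±2.006
Decision: reject H₀

Answer: t = -3.3958, reject H₀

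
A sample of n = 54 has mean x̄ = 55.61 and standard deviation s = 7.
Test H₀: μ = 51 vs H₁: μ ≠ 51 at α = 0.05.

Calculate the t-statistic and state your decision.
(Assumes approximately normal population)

df = n - 1 = 53
SE = s/√n = 7/√54 = 0.9526
t = (x̄ - μ₀)/SE = (55.61 - 51)/0.9526 = 4.8394
Critical value: t_{0.025,53} = ±2.006
p-value < 0.0001
Decision: reject H₀

Answer: t = 4.8394, reject H₀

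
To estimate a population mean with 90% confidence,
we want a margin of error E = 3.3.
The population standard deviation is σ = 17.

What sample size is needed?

z_0.05 = 1.645
n = (z×σ/E)² = (1.645×17/3.3)²
n = 71.8128
Round up: n = 72

Answer: n = 72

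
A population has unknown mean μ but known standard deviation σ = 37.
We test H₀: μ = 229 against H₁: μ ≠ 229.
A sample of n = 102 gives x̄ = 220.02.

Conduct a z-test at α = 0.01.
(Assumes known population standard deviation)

Answer: z = -2.4512, fail to reject H₀

Derivation:
Standard error: SE = σ/√n = 37/√102 = 3.6635
z-statistic: z = (x̄ - μ₀)/SE = (220.02 - 229)/3.6635 = -2.4512
Critical value: ±2.576
p-value = 0.0142
Decision: fail to reject H₀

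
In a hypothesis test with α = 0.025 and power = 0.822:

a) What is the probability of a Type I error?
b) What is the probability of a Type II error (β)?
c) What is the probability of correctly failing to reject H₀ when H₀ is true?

Answer: a) 0.025, b) 0.178, c) 0.975

Derivation:
a) Type I error probability = α = 0.025
b) Power = P(reject H₀ | H₁ true) = 1 - β = 0.822, so Type II error probability = β = 1 - Power = 0.178
c) P(fail to reject H₀ | H₀ true) = 1 - α = 0.975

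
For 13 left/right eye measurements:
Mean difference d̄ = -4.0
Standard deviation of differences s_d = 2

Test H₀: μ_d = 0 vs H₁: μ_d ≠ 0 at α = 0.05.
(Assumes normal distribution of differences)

df = n - 1 = 12
SE = s_d/√n = 2/√13 = 0.5547
t = d̄/SE = -4.0/0.5547 = -7.2111
Critical value: t_{0.025,12} = ±2.179
p-value < 0.0001
Decision: reject H₀

Answer: t = -7.2111, reject H₀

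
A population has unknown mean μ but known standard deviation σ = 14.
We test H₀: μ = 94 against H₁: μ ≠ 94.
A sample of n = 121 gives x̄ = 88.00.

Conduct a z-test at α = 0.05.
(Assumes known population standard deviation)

Standard error: SE = σ/√n = 14/√121 = 1.2727
z-statistic: z = (x̄ - μ₀)/SE = (88.00 - 94)/1.2727 = -4.7144
Critical value: ±1.960
p-value < 0.0001
Decision: reject H₀

Answer: z = -4.7144, reject H₀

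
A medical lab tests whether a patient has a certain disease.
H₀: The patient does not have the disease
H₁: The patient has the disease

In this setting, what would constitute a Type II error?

Answer: Failing to diagnose a patient who actually has the disease (false negative)

Derivation:
Type I error: rejecting H₀ when it is actually true (false positive).
Type II error: failing to reject H₀ when H₁ is actually true (false negative).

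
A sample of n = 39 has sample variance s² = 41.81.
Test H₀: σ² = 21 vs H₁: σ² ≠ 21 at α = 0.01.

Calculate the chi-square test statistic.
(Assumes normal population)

Answer: χ² = 75.6562, reject H₀

Derivation:
df = n - 1 = 38
χ² = (n-1)s²/σ₀² = 38×41.81/21 = 75.6562
Critical values: χ²_{0.995,38} = 19.289, χ²_{0.005,38} = 64.181
Rejection region: χ² < 19.289 or χ² > 64.181
Decision: reject H₀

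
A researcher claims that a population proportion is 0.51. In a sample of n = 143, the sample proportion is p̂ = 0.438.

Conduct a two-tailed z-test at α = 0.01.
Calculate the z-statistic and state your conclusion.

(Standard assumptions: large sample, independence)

Answer: z = -1.7223, fail to reject H₀

Derivation:
H₀: p = 0.51, H₁: p ≠ 0.51
Standard error: SE = √(p₀(1-p₀)/n) = √(0.51×0.49/143) = 0.041804
z-statistic: z = (p̂ - p₀)/SE = (0.438 - 0.51)/0.041804 = -1.7223
Critical value: z_0.005 = ±2.576
p-value = 0.0850
Decision: fail to reject H₀ at α = 0.01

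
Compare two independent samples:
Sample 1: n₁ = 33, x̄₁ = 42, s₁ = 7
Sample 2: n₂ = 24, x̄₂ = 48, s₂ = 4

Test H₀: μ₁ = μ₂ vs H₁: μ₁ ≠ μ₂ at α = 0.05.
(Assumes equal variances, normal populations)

Pooled variance: s²_p = [32×7² + 23×4²]/(55) = 35.2000
s_p = 5.9330
SE = s_p×√(1/n₁ + 1/n₂) = 5.9330×√(1/33 + 1/24) = 1.5917
t = (x̄₁ - x̄₂)/SE = (42 - 48)/1.5917 = -3.7696
df = 55, t-critical = ±2.004
Decision: reject H₀

Answer: t = -3.7696, reject H₀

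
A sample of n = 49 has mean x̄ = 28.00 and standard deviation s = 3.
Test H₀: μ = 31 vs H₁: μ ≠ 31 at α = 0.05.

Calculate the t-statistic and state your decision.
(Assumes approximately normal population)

Answer: t = -6.9995, reject H₀

Derivation:
df = n - 1 = 48
SE = s/√n = 3/√49 = 0.4286
t = (x̄ - μ₀)/SE = (28.00 - 31)/0.4286 = -6.9995
Critical value: t_{0.025,48} = ±2.011
p-value < 0.0001
Decision: reject H₀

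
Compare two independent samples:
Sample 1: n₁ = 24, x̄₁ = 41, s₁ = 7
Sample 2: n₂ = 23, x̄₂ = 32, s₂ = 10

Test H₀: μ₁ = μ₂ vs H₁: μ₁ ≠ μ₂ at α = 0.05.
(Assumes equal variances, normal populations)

Answer: t = 3.5871, reject H₀

Derivation:
Pooled variance: s²_p = [23×7² + 22×10²]/(45) = 73.9333
s_p = 8.5984
SE = s_p×√(1/n₁ + 1/n₂) = 8.5984×√(1/24 + 1/23) = 2.5090
t = (x̄₁ - x̄₂)/SE = (41 - 32)/2.5090 = 3.5871
df = 45, t-critical = ±2.014
Decision: reject H₀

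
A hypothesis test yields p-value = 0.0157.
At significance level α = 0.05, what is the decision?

Compare p-value to α:
0.0157 < 0.05
Decision: reject H₀

Answer: reject H₀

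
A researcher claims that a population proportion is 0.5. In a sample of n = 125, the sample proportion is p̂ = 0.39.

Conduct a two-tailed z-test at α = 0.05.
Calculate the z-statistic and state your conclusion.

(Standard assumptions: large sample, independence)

Answer: z = -2.4597, reject H₀

Derivation:
H₀: p = 0.5, H₁: p ≠ 0.5
Standard error: SE = √(p₀(1-p₀)/n) = √(0.5×0.5/125) = 0.044721
z-statistic: z = (p̂ - p₀)/SE = (0.39 - 0.5)/0.044721 = -2.4597
Critical value: z_0.025 = ±1.960
p-value = 0.0139
Decision: reject H₀ at α = 0.05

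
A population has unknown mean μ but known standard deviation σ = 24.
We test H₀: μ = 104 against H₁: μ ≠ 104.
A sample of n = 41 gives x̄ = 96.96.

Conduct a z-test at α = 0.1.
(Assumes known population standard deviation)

Answer: z = -1.8782, reject H₀

Derivation:
Standard error: SE = σ/√n = 24/√41 = 3.7482
z-statistic: z = (x̄ - μ₀)/SE = (96.96 - 104)/3.7482 = -1.8782
Critical value: ±1.645
p-value = 0.0604
Decision: reject H₀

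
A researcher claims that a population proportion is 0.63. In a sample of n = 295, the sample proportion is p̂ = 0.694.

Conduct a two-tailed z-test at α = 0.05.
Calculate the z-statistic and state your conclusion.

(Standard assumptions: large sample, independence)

Answer: z = 2.2768, reject H₀

Derivation:
H₀: p = 0.63, H₁: p ≠ 0.63
Standard error: SE = √(p₀(1-p₀)/n) = √(0.63×0.37/295) = 0.028110
z-statistic: z = (p̂ - p₀)/SE = (0.694 - 0.63)/0.028110 = 2.2768
Critical value: z_0.025 = ±1.960
p-value = 0.0228
Decision: reject H₀ at α = 0.05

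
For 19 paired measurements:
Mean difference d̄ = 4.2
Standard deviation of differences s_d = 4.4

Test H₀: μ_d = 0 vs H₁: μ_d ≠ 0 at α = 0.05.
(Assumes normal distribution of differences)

Answer: t = 4.1609, reject H₀

Derivation:
df = n - 1 = 18
SE = s_d/√n = 4.4/√19 = 1.0094
t = d̄/SE = 4.2/1.0094 = 4.1609
Critical value: t_{0.025,18} = ±2.101
p-value ≈ 0.0006
Decision: reject H₀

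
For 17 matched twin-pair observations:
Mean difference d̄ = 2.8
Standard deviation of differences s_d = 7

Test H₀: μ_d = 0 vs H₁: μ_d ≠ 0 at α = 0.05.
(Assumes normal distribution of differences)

Answer: t = 1.6493, fail to reject H₀

Derivation:
df = n - 1 = 16
SE = s_d/√n = 7/√17 = 1.6977
t = d̄/SE = 2.8/1.6977 = 1.6493
Critical value: t_{0.025,16} = ±2.120
p-value ≈ 0.1186
Decision: fail to reject H₀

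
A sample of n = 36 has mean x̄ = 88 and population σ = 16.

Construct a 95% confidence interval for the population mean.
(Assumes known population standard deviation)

Confidence level: 95%, α = 0.05
z_0.025 = 1.960
SE = σ/√n = 16/√36 = 2.6667
Margin of error = 1.960 × 2.6667 = 5.2267
CI: x̄ ± margin = 88 ± 5.2267
CI: (82.7733, 93.2267)

Answer: (82.7733, 93.2267)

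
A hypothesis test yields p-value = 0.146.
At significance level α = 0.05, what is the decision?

Answer: fail to reject H₀

Derivation:
Compare p-value to α:
0.146 ≥ 0.05
Decision: fail to reject H₀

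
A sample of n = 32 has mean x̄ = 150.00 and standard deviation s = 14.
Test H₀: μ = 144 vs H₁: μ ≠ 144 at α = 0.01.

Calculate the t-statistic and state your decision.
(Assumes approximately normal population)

Answer: t = 2.4243, fail to reject H₀

Derivation:
df = n - 1 = 31
SE = s/√n = 14/√32 = 2.4749
t = (x̄ - μ₀)/SE = (150.00 - 144)/2.4749 = 2.4243
Critical value: t_{0.005,31} = ±2.744
p-value ≈ 0.0214
Decision: fail to reject H₀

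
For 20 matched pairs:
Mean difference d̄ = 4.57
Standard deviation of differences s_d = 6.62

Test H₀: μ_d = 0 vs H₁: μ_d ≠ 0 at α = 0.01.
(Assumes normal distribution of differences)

Answer: t = 3.0872, reject H₀

Derivation:
df = n - 1 = 19
SE = s_d/√n = 6.62/√20 = 1.4803
t = d̄/SE = 4.57/1.4803 = 3.0872
Critical value: t_{0.005,19} = ±2.861
p-value ≈ 0.0061
Decision: reject H₀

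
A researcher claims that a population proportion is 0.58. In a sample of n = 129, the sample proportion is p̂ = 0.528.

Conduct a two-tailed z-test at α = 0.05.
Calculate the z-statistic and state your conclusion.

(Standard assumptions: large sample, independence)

Answer: z = -1.1966, fail to reject H₀

Derivation:
H₀: p = 0.58, H₁: p ≠ 0.58
Standard error: SE = √(p₀(1-p₀)/n) = √(0.58×0.42/129) = 0.043455
z-statistic: z = (p̂ - p₀)/SE = (0.528 - 0.58)/0.043455 = -1.1966
Critical value: z_0.025 = ±1.960
p-value = 0.2315
Decision: fail to reject H₀ at α = 0.05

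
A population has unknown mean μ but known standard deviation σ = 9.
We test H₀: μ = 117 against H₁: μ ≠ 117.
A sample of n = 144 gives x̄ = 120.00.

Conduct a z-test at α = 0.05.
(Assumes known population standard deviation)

Standard error: SE = σ/√n = 9/√144 = 0.7500
z-statistic: z = (x̄ - μ₀)/SE = (120.00 - 117)/0.7500 = 4.0000
Critical value: ±1.960
p-value = 0.0001
Decision: reject H₀

Answer: z = 4.0000, reject H₀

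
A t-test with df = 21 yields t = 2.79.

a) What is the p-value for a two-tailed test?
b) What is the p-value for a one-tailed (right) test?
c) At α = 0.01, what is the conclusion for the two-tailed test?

Answer: a) 0.0110, b) 0.0055, c) fail to reject H₀

Derivation:
Using t-distribution with df = 21:
a) Two-tailed: p = 2×P(T > 2.79) = 0.0110
b) One-tailed: p = P(T > 2.79) = 0.0055
c) 0.0110 ≥ 0.01, fail to reject H₀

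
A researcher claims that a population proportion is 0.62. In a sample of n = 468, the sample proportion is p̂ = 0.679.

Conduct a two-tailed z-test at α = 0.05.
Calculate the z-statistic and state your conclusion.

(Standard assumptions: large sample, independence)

H₀: p = 0.62, H₁: p ≠ 0.62
Standard error: SE = √(p₀(1-p₀)/n) = √(0.62×0.38/468) = 0.022437
z-statistic: z = (p̂ - p₀)/SE = (0.679 - 0.62)/0.022437 = 2.6296
Critical value: z_0.025 = ±1.960
p-value = 0.0085
Decision: reject H₀ at α = 0.05

Answer: z = 2.6296, reject H₀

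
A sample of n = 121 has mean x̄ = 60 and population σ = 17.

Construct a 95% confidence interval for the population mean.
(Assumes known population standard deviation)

Answer: (56.9708, 63.0292)

Derivation:
Confidence level: 95%, α = 0.05
z_0.025 = 1.960
SE = σ/√n = 17/√121 = 1.5455
Margin of error = 1.960 × 1.5455 = 3.0292
CI: x̄ ± margin = 60 ± 3.0292
CI: (56.9708, 63.0292)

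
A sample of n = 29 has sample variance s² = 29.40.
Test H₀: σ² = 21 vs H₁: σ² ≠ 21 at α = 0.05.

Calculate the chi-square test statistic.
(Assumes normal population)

Answer: χ² = 39.2000, fail to reject H₀

Derivation:
df = n - 1 = 28
χ² = (n-1)s²/σ₀² = 28×29.40/21 = 39.2000
Critical values: χ²_{0.975,28} = 15.308, χ²_{0.025,28} = 44.461
Rejection region: χ² < 15.308 or χ² > 44.461
Decision: fail to reject H₀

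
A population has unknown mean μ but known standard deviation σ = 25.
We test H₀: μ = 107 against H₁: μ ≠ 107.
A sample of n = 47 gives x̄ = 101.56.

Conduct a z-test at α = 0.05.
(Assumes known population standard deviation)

Answer: z = -1.4918, fail to reject H₀

Derivation:
Standard error: SE = σ/√n = 25/√47 = 3.6466
z-statistic: z = (x̄ - μ₀)/SE = (101.56 - 107)/3.6466 = -1.4918
Critical value: ±1.960
p-value = 0.1358
Decision: fail to reject H₀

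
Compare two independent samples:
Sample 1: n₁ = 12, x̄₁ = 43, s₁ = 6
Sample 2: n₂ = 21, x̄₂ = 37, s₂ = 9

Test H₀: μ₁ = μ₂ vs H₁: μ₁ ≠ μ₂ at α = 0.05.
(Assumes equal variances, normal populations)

Pooled variance: s²_p = [11×6² + 20×9²]/(31) = 65.0323
s_p = 8.0643
SE = s_p×√(1/n₁ + 1/n₂) = 8.0643×√(1/12 + 1/21) = 2.9183
t = (x̄₁ - x̄₂)/SE = (43 - 37)/2.9183 = 2.0560
df = 31, t-critical = ±2.040
Decision: reject H₀

Answer: t = 2.0560, reject H₀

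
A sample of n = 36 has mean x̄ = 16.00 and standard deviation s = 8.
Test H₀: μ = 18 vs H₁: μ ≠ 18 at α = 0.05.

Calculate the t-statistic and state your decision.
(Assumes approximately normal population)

Answer: t = -1.5000, fail to reject H₀

Derivation:
df = n - 1 = 35
SE = s/√n = 8/√36 = 1.3333
t = (x̄ - μ₀)/SE = (16.00 - 18)/1.3333 = -1.5000
Critical value: t_{0.025,35} = ±2.030
p-value ≈ 0.1426
Decision: fail to reject H₀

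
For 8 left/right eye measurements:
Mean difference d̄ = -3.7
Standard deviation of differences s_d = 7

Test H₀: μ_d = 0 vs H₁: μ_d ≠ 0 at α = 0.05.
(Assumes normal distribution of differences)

Answer: t = -1.4950, fail to reject H₀

Derivation:
df = n - 1 = 7
SE = s_d/√n = 7/√8 = 2.4749
t = d̄/SE = -3.7/2.4749 = -1.4950
Critical value: t_{0.025,7} = ±2.365
p-value ≈ 0.1786
Decision: fail to reject H₀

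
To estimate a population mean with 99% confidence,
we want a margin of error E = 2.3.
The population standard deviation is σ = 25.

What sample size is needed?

z_0.005 = 2.576
n = (z×σ/E)² = (2.576×25/2.3)²
n = 784.0000
Already a whole number: n = 784

Answer: n = 784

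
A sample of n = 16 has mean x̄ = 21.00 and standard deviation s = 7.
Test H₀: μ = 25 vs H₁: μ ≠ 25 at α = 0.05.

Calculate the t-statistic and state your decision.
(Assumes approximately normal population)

Answer: t = -2.2857, reject H₀

Derivation:
df = n - 1 = 15
SE = s/√n = 7/√16 = 1.7500
t = (x̄ - μ₀)/SE = (21.00 - 25)/1.7500 = -2.2857
Critical value: t_{0.025,15} = ±2.131
p-value ≈ 0.0372
Decision: reject H₀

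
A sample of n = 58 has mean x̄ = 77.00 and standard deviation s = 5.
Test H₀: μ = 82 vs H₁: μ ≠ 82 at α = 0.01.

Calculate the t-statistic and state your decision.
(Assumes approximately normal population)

df = n - 1 = 57
SE = s/√n = 5/√58 = 0.6565
t = (x̄ - μ₀)/SE = (77.00 - 82)/0.6565 = -7.6161
Critical value: t_{0.005,57} = ±2.665
p-value < 0.0001
Decision: reject H₀

Answer: t = -7.6161, reject H₀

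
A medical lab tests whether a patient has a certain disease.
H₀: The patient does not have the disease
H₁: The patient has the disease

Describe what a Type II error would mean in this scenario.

Answer: Failing to diagnose a patient who actually has the disease (false negative)

Derivation:
Type I error: rejecting H₀ when it is actually true (false positive).
Type II error: failing to reject H₀ when H₁ is actually true (false negative).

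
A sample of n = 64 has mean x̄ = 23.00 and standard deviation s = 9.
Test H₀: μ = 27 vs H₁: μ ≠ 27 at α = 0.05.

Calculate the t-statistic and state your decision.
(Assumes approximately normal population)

df = n - 1 = 63
SE = s/√n = 9/√64 = 1.1250
t = (x̄ - μ₀)/SE = (23.00 - 27)/1.1250 = -3.5556
Critical value: t_{0.025,63} = ±1.998
p-value ≈ 0.0007
Decision: reject H₀

Answer: t = -3.5556, reject H₀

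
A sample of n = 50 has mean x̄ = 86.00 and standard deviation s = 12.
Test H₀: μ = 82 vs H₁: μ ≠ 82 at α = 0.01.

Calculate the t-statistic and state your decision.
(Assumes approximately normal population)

Answer: t = 2.3570, fail to reject H₀

Derivation:
df = n - 1 = 49
SE = s/√n = 12/√50 = 1.6971
t = (x̄ - μ₀)/SE = (86.00 - 82)/1.6971 = 2.3570
Critical value: t_{0.005,49} = ±2.680
p-value ≈ 0.0225
Decision: fail to reject H₀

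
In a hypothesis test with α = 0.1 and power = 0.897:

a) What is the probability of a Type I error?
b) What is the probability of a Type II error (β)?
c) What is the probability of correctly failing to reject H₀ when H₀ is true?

Answer: a) 0.1, b) 0.103, c) 0.9

Derivation:
a) Type I error probability = α = 0.1
b) Power = P(reject H₀ | H₁ true) = 1 - β = 0.897, so Type II error probability = β = 1 - Power = 0.103
c) P(fail to reject H₀ | H₀ true) = 1 - α = 0.9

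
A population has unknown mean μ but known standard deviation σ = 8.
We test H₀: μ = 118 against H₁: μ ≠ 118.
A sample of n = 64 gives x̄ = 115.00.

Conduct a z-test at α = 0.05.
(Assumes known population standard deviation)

Standard error: SE = σ/√n = 8/√64 = 1.0000
z-statistic: z = (x̄ - μ₀)/SE = (115.00 - 118)/1.0000 = -3.0000
Critical value: ±1.960
p-value = 0.0027
Decision: reject H₀

Answer: z = -3.0000, reject H₀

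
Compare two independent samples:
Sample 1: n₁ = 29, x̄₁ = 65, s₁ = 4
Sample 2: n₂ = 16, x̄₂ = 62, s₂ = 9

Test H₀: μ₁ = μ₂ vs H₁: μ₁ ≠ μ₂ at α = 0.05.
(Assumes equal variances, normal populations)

Pooled variance: s²_p = [28×4² + 15×9²]/(43) = 38.6744
s_p = 6.2189
SE = s_p×√(1/n₁ + 1/n₂) = 6.2189×√(1/29 + 1/16) = 1.9367
t = (x̄₁ - x̄₂)/SE = (65 - 62)/1.9367 = 1.5490
df = 43, t-critical = ±2.017
Decision: fail to reject H₀

Answer: t = 1.5490, fail to reject H₀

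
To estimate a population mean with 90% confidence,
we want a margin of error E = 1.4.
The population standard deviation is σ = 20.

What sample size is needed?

z_0.05 = 1.645
n = (z×σ/E)² = (1.645×20/1.4)²
n = 552.2500
Round up: n = 553

Answer: n = 553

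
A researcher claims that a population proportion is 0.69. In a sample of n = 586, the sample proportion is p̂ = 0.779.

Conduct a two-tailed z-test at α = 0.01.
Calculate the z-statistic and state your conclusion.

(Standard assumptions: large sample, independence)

Answer: z = 4.6585, reject H₀

Derivation:
H₀: p = 0.69, H₁: p ≠ 0.69
Standard error: SE = √(p₀(1-p₀)/n) = √(0.69×0.31/586) = 0.019105
z-statistic: z = (p̂ - p₀)/SE = (0.779 - 0.69)/0.019105 = 4.6585
Critical value: z_0.005 = ±2.576
p-value < 0.0001
Decision: reject H₀ at α = 0.01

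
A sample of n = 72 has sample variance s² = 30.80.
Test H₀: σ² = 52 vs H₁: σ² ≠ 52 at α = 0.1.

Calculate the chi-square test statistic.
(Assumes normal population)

Answer: χ² = 42.0538, reject H₀

Derivation:
df = n - 1 = 71
χ² = (n-1)s²/σ₀² = 71×30.80/52 = 42.0538
Critical values: χ²_{0.95,71} = 52.600, χ²_{0.05,71} = 91.670
Rejection region: χ² < 52.600 or χ² > 91.670
Decision: reject H₀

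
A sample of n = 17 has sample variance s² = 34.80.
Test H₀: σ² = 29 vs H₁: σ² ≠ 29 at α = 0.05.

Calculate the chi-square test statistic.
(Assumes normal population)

Answer: χ² = 19.2000, fail to reject H₀

Derivation:
df = n - 1 = 16
χ² = (n-1)s²/σ₀² = 16×34.80/29 = 19.2000
Critical values: χ²_{0.975,16} = 6.908, χ²_{0.025,16} = 28.845
Rejection region: χ² < 6.908 or χ² > 28.845
Decision: fail to reject H₀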